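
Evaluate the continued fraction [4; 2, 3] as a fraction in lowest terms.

31/7

Using pₖ = aₖpₖ₋₁ + pₖ₋₂ and qₖ = aₖqₖ₋₁ + qₖ₋₂:
  k=0: a=4, p=4, q=1
  k=1: a=2, p=9, q=2
  k=2: a=3, p=31, q=7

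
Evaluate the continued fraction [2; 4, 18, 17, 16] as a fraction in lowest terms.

44916/19993

Using pₖ = aₖpₖ₋₁ + pₖ₋₂ and qₖ = aₖqₖ₋₁ + qₖ₋₂:
  k=0: a=2, p=2, q=1
  k=1: a=4, p=9, q=4
  k=2: a=18, p=164, q=73
  k=3: a=17, p=2797, q=1245
  k=4: a=16, p=44916, q=19993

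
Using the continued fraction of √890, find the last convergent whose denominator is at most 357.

√890 = [29; 1, 4, 1, 58, …] (period length 4).
Convergents:
  p_0/q_0 = 29/1
  p_1/q_1 = 30/1
  p_2/q_2 = 149/5
  p_3/q_3 = 179/6
  p_4/q_4 = 10531/353
  p_5/q_5 = 10710/359
q_4 = 353 ≤ 357 < 359 = q_5, so the answer is 10531/353.

10531/353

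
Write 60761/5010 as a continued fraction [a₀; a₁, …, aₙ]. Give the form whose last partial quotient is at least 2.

60761 = 12·5010 + 641
5010 = 7·641 + 523
641 = 1·523 + 118
523 = 4·118 + 51
118 = 2·51 + 16
51 = 3·16 + 3
16 = 5·3 + 1
3 = 3·1 + 0  (stop)
So 60761/5010 = [12; 7, 1, 4, 2, 3, 5, 3].

[12; 7, 1, 4, 2, 3, 5, 3]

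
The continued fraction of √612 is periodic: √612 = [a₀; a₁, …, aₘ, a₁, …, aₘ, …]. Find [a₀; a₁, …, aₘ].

a₀ = ⌊√612⌋ = 24.
With m₀=0, d₀=1 and mₖ₊₁ = dₖaₖ − mₖ, dₖ₊₁ = (n − mₖ₊₁²)/dₖ, aₖ₊₁ = ⌊(a₀+mₖ₊₁)/dₖ₊₁⌋:
  k=1: m=24, d=36, a=1
  k=2: m=12, d=13, a=2
  k=3: m=14, d=32, a=1
  k=4: m=18, d=9, a=4
  k=5: m=18, d=32, a=1
  k=6: m=14, d=13, a=2
  k=7: m=12, d=36, a=1
  k=8: m=24, d=1, a=48
d=1 and a=2a₀=48 at k=8, so the next step gives (m, d) = (24, 36) again — its k=1 value — and the period has length 8.

[24; 1, 2, 1, 4, 1, 2, 1, 48]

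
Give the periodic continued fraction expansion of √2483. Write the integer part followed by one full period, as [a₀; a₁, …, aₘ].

a₀ = ⌊√2483⌋ = 49.
With m₀=0, d₀=1 and mₖ₊₁ = dₖaₖ − mₖ, dₖ₊₁ = (n − mₖ₊₁²)/dₖ, aₖ₊₁ = ⌊(a₀+mₖ₊₁)/dₖ₊₁⌋:
  k=1: m=49, d=82, a=1
  k=2: m=33, d=17, a=4
  k=3: m=35, d=74, a=1
  k=4: m=39, d=13, a=6
  k=5: m=39, d=74, a=1
  k=6: m=35, d=17, a=4
  k=7: m=33, d=82, a=1
  k=8: m=49, d=1, a=98
d=1 and a=2a₀=98 at k=8, so the next step gives (m, d) = (49, 82) again — its k=1 value — and the period has length 8.

[49; 1, 4, 1, 6, 1, 4, 1, 98]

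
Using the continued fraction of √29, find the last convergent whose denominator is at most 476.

√29 = [5; 2, 1, 1, 2, 10, …] (period length 5).
Convergents:
  p_0/q_0 = 5/1
  p_1/q_1 = 11/2
  p_2/q_2 = 16/3
  p_3/q_3 = 27/5
  p_4/q_4 = 70/13
  p_5/q_5 = 727/135
  p_6/q_6 = 1524/283
  p_7/q_7 = 2251/418
  p_8/q_8 = 3775/701
q_7 = 418 ≤ 476 < 701 = q_8, so the answer is 2251/418.

2251/418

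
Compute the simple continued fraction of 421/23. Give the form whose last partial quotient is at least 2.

[18; 3, 3, 2]

421 = 18*23 + 7
23 = 3*7 + 2
7 = 3*2 + 1
2 = 2*1 + 0  (stop)
So 421/23 = [18; 3, 3, 2].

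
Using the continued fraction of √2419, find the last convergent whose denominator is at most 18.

541/11

√2419 = [49; 5, 2, 5, 98, …] (period length 4).
Convergents:
  p_0/q_0 = 49/1
  p_1/q_1 = 246/5
  p_2/q_2 = 541/11
  p_3/q_3 = 2951/60
q_2 = 11 ≤ 18 < 60 = q_3, so the answer is 541/11.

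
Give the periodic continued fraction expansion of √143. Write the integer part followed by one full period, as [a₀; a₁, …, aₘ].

[11; 1, 22]

a₀ = ⌊√143⌋ = 11.
With m₀=0, d₀=1 and mₖ₊₁ = dₖaₖ − mₖ, dₖ₊₁ = (n − mₖ₊₁²)/dₖ, aₖ₊₁ = ⌊(a₀+mₖ₊₁)/dₖ₊₁⌋:
  k=1: m=11, d=22, a=1
  k=2: m=11, d=1, a=22
d=1 and a=2a₀=22 at k=2, so the next step gives (m, d) = (11, 22) again — its k=1 value — and the period has length 2.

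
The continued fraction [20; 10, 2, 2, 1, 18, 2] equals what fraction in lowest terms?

56369/2805

Using pₖ = aₖpₖ₋₁ + pₖ₋₂ and qₖ = aₖqₖ₋₁ + qₖ₋₂:
  k=0: a=20, p=20, q=1
  k=1: a=10, p=201, q=10
  k=2: a=2, p=422, q=21
  k=3: a=2, p=1045, q=52
  k=4: a=1, p=1467, q=73
  k=5: a=18, p=27451, q=1366
  k=6: a=2, p=56369, q=2805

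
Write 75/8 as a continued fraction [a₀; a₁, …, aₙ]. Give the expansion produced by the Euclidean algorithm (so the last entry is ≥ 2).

75 = 9·8 + 3
8 = 2·3 + 2
3 = 1·2 + 1
2 = 2·1 + 0  (stop)
So 75/8 = [9; 2, 1, 2].

[9; 2, 1, 2]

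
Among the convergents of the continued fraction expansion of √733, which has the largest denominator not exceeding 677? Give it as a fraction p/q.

9882/365

√733 = [27; 13, 1, 1, 13, 54, …] (period length 5).
Convergents:
  p_0/q_0 = 27/1
  p_1/q_1 = 352/13
  p_2/q_2 = 379/14
  p_3/q_3 = 731/27
  p_4/q_4 = 9882/365
  p_5/q_5 = 534359/19737
q_4 = 365 ≤ 677 < 19737 = q_5, so the answer is 9882/365.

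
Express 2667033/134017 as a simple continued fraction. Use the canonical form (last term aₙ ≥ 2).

2667033 = 19*134017 + 120710
134017 = 1*120710 + 13307
120710 = 9*13307 + 947
13307 = 14*947 + 49
947 = 19*49 + 16
49 = 3*16 + 1
16 = 16*1 + 0  (stop)
So 2667033/134017 = [19; 1, 9, 14, 19, 3, 16].

[19; 1, 9, 14, 19, 3, 16]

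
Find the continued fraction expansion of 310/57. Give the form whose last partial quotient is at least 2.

[5; 2, 3, 1, 1, 3]

310 = 5·57 + 25
57 = 2·25 + 7
25 = 3·7 + 4
7 = 1·4 + 3
4 = 1·3 + 1
3 = 3·1 + 0  (stop)
So 310/57 = [5; 2, 3, 1, 1, 3].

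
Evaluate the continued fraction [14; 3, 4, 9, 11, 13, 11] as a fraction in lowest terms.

Using pₖ = aₖpₖ₋₁ + pₖ₋₂ and qₖ = aₖqₖ₋₁ + qₖ₋₂:
  k=0: a=14, p=14, q=1
  k=1: a=3, p=43, q=3
  k=2: a=4, p=186, q=13
  k=3: a=9, p=1717, q=120
  k=4: a=11, p=19073, q=1333
  k=5: a=13, p=249666, q=17449
  k=6: a=11, p=2765399, q=193272

2765399/193272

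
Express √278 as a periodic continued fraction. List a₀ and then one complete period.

[16; 1, 2, 16, 2, 1, 32]

a₀ = ⌊√278⌋ = 16.
With m₀=0, d₀=1 and mₖ₊₁ = dₖaₖ − mₖ, dₖ₊₁ = (n − mₖ₊₁²)/dₖ, aₖ₊₁ = ⌊(a₀+mₖ₊₁)/dₖ₊₁⌋:
  k=1: m=16, d=22, a=1
  k=2: m=6, d=11, a=2
  k=3: m=16, d=2, a=16
  k=4: m=16, d=11, a=2
  k=5: m=6, d=22, a=1
  k=6: m=16, d=1, a=32
d=1 and a=2a₀=32 at k=6, so the next step gives (m, d) = (16, 22) again — its k=1 value — and the period has length 6.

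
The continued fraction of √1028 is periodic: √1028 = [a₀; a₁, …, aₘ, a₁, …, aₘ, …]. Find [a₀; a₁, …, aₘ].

a₀ = ⌊√1028⌋ = 32.

[32; 16, 64]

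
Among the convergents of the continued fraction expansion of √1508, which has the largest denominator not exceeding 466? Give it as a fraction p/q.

√1508 = [38; 1, 4, 1, 76, …] (period length 4).
Convergents:
  p_0/q_0 = 38/1
  p_1/q_1 = 39/1
  p_2/q_2 = 194/5
  p_3/q_3 = 233/6
  p_4/q_4 = 17902/461
  p_5/q_5 = 18135/467
q_4 = 461 ≤ 466 < 467 = q_5, so the answer is 17902/461.

17902/461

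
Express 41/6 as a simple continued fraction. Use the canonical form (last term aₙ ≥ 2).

[6; 1, 5]

41 = 6×6 + 5
6 = 1×5 + 1
5 = 5×1 + 0  (stop)
So 41/6 = [6; 1, 5].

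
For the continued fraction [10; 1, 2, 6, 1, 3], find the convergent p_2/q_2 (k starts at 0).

Using pₖ = aₖpₖ₋₁ + pₖ₋₂, qₖ = aₖqₖ₋₁ + qₖ₋₂ (with p₋₁=1, p₋₂=0, q₋₁=0, q₋₂=1):
  k=0: a=10, p=10, q=1
  k=1: a=1, p=11, q=1
  k=2: a=2, p=32, q=3

32/3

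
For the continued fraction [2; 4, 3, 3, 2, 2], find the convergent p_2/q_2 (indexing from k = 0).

Using pₖ = aₖpₖ₋₁ + pₖ₋₂, qₖ = aₖqₖ₋₁ + qₖ₋₂ (with p₋₁=1, p₋₂=0, q₋₁=0, q₋₂=1):
  k=0: a=2, p=2, q=1
  k=1: a=4, p=9, q=4
  k=2: a=3, p=29, q=13

29/13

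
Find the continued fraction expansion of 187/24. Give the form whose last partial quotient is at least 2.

[7; 1, 3, 1, 4]

187 = 7*24 + 19
24 = 1*19 + 5
19 = 3*5 + 4
5 = 1*4 + 1
4 = 4*1 + 0  (stop)
So 187/24 = [7; 1, 3, 1, 4].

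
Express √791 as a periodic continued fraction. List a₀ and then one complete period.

[28; 8, 56]

a₀ = ⌊√791⌋ = 28.
With m₀=0, d₀=1 and mₖ₊₁ = dₖaₖ − mₖ, dₖ₊₁ = (n − mₖ₊₁²)/dₖ, aₖ₊₁ = ⌊(a₀+mₖ₊₁)/dₖ₊₁⌋:
  k=1: m=28, d=7, a=8
  k=2: m=28, d=1, a=56
d=1 and a=2a₀=56 at k=2, so the next step gives (m, d) = (28, 7) again — its k=1 value — and the period has length 2.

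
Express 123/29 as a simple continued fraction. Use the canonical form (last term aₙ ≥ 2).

[4; 4, 7]

123 = 4×29 + 7
29 = 4×7 + 1
7 = 7×1 + 0  (stop)
So 123/29 = [4; 4, 7].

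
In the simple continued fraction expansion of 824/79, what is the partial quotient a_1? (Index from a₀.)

2

824 = 10·79 + 34   →  a_0 = 10
79 = 2·34 + 11   →  a_1 = 2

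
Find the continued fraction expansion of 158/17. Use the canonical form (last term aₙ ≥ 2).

[9; 3, 2, 2]

158 = 9*17 + 5
17 = 3*5 + 2
5 = 2*2 + 1
2 = 2*1 + 0  (stop)
So 158/17 = [9; 3, 2, 2].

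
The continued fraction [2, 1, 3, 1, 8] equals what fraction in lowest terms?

Fold from the inside: start with 8/1.
  1 + 1/8 = 9/8
  3 + 8/9 = 35/9
  1 + 9/35 = 44/35
  2 + 35/44 = 123/44

123/44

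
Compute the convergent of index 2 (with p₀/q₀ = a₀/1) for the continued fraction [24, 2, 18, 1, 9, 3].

906/37

Using pₖ = aₖpₖ₋₁ + pₖ₋₂, qₖ = aₖqₖ₋₁ + qₖ₋₂ (with p₋₁=1, p₋₂=0, q₋₁=0, q₋₂=1):
  k=0: a=24, p=24, q=1
  k=1: a=2, p=49, q=2
  k=2: a=18, p=906, q=37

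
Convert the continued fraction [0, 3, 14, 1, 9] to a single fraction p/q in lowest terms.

149/457

Fold from the inside: start with 9/1.
  1 + 1/9 = 10/9
  14 + 9/10 = 149/10
  3 + 10/149 = 457/149
  0 + 149/457 = 149/457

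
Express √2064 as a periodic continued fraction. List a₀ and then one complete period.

[45; 2, 3, 7, 3, 2, 90]

a₀ = ⌊√2064⌋ = 45.
With m₀=0, d₀=1 and mₖ₊₁ = dₖaₖ − mₖ, dₖ₊₁ = (n − mₖ₊₁²)/dₖ, aₖ₊₁ = ⌊(a₀+mₖ₊₁)/dₖ₊₁⌋:
  k=1: m=45, d=39, a=2
  k=2: m=33, d=25, a=3
  k=3: m=42, d=12, a=7
  k=4: m=42, d=25, a=3
  k=5: m=33, d=39, a=2
  k=6: m=45, d=1, a=90
d=1 and a=2a₀=90 at k=6, so the next step gives (m, d) = (45, 39) again — its k=1 value — and the period has length 6.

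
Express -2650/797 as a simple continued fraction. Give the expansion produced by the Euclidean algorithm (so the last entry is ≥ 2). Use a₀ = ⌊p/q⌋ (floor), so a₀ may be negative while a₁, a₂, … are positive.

-2650 = -4·797 + 538
797 = 1·538 + 259
538 = 2·259 + 20
259 = 12·20 + 19
20 = 1·19 + 1
19 = 19·1 + 0  (stop)
So -2650/797 = [-4; 1, 2, 12, 1, 19].

[-4; 1, 2, 12, 1, 19]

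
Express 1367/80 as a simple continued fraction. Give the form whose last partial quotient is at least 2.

[17; 11, 2, 3]

1367 = 17*80 + 7
80 = 11*7 + 3
7 = 2*3 + 1
3 = 3*1 + 0  (stop)
So 1367/80 = [17; 11, 2, 3].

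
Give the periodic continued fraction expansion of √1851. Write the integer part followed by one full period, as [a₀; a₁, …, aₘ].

a₀ = ⌊√1851⌋ = 43.
With m₀=0, d₀=1 and mₖ₊₁ = dₖaₖ − mₖ, dₖ₊₁ = (n − mₖ₊₁²)/dₖ, aₖ₊₁ = ⌊(a₀+mₖ₊₁)/dₖ₊₁⌋:
  k=1: m=43, d=2, a=43
  k=2: m=43, d=1, a=86
d=1 and a=2a₀=86 at k=2, so the next step gives (m, d) = (43, 2) again — its k=1 value — and the period has length 2.

[43; 43, 86]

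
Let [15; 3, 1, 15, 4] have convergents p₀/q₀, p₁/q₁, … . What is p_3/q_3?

Using pₖ = aₖpₖ₋₁ + pₖ₋₂, qₖ = aₖqₖ₋₁ + qₖ₋₂ (with p₋₁=1, p₋₂=0, q₋₁=0, q₋₂=1):
  k=0: a=15, p=15, q=1
  k=1: a=3, p=46, q=3
  k=2: a=1, p=61, q=4
  k=3: a=15, p=961, q=63

961/63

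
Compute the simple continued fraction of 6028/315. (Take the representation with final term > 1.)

6028 = 19*315 + 43
315 = 7*43 + 14
43 = 3*14 + 1
14 = 14*1 + 0  (stop)
So 6028/315 = [19; 7, 3, 14].

[19; 7, 3, 14]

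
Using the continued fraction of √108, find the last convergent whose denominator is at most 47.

√108 = [10; 2, 1, 1, 4, 1, 1, 2, 20, …] (period length 8).
Convergents:
  p_0/q_0 = 10/1
  p_1/q_1 = 21/2
  p_2/q_2 = 31/3
  p_3/q_3 = 52/5
  p_4/q_4 = 239/23
  p_5/q_5 = 291/28
  p_6/q_6 = 530/51
q_5 = 28 ≤ 47 < 51 = q_6, so the answer is 291/28.

291/28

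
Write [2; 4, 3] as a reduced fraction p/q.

29/13

Fold from the inside: start with 3/1.
  4 + 1/3 = 13/3
  2 + 3/13 = 29/13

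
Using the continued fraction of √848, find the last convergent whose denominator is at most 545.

√848 = [29; 8, 3, 3, 3, 8, 58, …] (period length 6).
Convergents:
  p_0/q_0 = 29/1
  p_1/q_1 = 233/8
  p_2/q_2 = 728/25
  p_3/q_3 = 2417/83
  p_4/q_4 = 7979/274
  p_5/q_5 = 66249/2275
q_4 = 274 ≤ 545 < 2275 = q_5, so the answer is 7979/274.

7979/274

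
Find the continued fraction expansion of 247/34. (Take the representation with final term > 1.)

[7; 3, 1, 3, 2]

247 = 7*34 + 9
34 = 3*9 + 7
9 = 1*7 + 2
7 = 3*2 + 1
2 = 2*1 + 0  (stop)
So 247/34 = [7; 3, 1, 3, 2].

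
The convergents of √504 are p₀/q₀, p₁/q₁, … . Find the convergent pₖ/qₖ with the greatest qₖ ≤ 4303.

√504 = [22; 2, 4, 2, 44, …] (period length 4).
Convergents:
  p_0/q_0 = 22/1
  p_1/q_1 = 45/2
  p_2/q_2 = 202/9
  p_3/q_3 = 449/20
  p_4/q_4 = 19958/889
  p_5/q_5 = 40365/1798
  p_6/q_6 = 181418/8081
q_5 = 1798 ≤ 4303 < 8081 = q_6, so the answer is 40365/1798.

40365/1798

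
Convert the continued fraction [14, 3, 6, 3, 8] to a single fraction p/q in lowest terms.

7144/499

Using pₖ = aₖpₖ₋₁ + pₖ₋₂ and qₖ = aₖqₖ₋₁ + qₖ₋₂:
  k=0: a=14, p=14, q=1
  k=1: a=3, p=43, q=3
  k=2: a=6, p=272, q=19
  k=3: a=3, p=859, q=60
  k=4: a=8, p=7144, q=499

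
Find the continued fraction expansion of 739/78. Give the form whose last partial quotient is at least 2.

[9; 2, 9, 4]

739 = 9×78 + 37
78 = 2×37 + 4
37 = 9×4 + 1
4 = 4×1 + 0  (stop)
So 739/78 = [9; 2, 9, 4].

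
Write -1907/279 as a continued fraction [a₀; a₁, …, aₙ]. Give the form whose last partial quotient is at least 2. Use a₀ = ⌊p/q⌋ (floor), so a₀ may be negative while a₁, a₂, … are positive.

-1907 = -7*279 + 46
279 = 6*46 + 3
46 = 15*3 + 1
3 = 3*1 + 0  (stop)
So -1907/279 = [-7; 6, 15, 3].

[-7; 6, 15, 3]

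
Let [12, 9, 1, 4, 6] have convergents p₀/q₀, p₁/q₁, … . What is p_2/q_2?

121/10

Using pₖ = aₖpₖ₋₁ + pₖ₋₂, qₖ = aₖqₖ₋₁ + qₖ₋₂ (with p₋₁=1, p₋₂=0, q₋₁=0, q₋₂=1):
  k=0: a=12, p=12, q=1
  k=1: a=9, p=109, q=9
  k=2: a=1, p=121, q=10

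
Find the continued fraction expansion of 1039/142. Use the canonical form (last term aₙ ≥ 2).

1039 = 7*142 + 45
142 = 3*45 + 7
45 = 6*7 + 3
7 = 2*3 + 1
3 = 3*1 + 0  (stop)
So 1039/142 = [7; 3, 6, 2, 3].

[7; 3, 6, 2, 3]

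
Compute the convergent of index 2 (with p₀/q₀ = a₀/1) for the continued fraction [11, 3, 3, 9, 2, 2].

Using pₖ = aₖpₖ₋₁ + pₖ₋₂, qₖ = aₖqₖ₋₁ + qₖ₋₂ (with p₋₁=1, p₋₂=0, q₋₁=0, q₋₂=1):
  k=0: a=11, p=11, q=1
  k=1: a=3, p=34, q=3
  k=2: a=3, p=113, q=10

113/10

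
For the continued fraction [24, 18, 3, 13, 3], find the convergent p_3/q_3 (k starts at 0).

17632/733

Using pₖ = aₖpₖ₋₁ + pₖ₋₂, qₖ = aₖqₖ₋₁ + qₖ₋₂ (with p₋₁=1, p₋₂=0, q₋₁=0, q₋₂=1):
  k=0: a=24, p=24, q=1
  k=1: a=18, p=433, q=18
  k=2: a=3, p=1323, q=55
  k=3: a=13, p=17632, q=733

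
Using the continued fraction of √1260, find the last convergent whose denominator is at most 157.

√1260 = [35; 2, 70, …] (period length 2).
Convergents:
  p_0/q_0 = 35/1
  p_1/q_1 = 71/2
  p_2/q_2 = 5005/141
  p_3/q_3 = 10081/284
q_2 = 141 ≤ 157 < 284 = q_3, so the answer is 5005/141.

5005/141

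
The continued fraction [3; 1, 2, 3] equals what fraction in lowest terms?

37/10

Fold from the inside: start with 3/1.
  2 + 1/3 = 7/3
  1 + 3/7 = 10/7
  3 + 7/10 = 37/10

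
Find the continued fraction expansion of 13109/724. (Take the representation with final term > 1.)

13109 = 18·724 + 77
724 = 9·77 + 31
77 = 2·31 + 15
31 = 2·15 + 1
15 = 15·1 + 0  (stop)
So 13109/724 = [18; 9, 2, 2, 15].

[18; 9, 2, 2, 15]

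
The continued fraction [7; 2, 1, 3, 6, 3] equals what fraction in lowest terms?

1605/218

Using pₖ = aₖpₖ₋₁ + pₖ₋₂ and qₖ = aₖqₖ₋₁ + qₖ₋₂:
  k=0: a=7, p=7, q=1
  k=1: a=2, p=15, q=2
  k=2: a=1, p=22, q=3
  k=3: a=3, p=81, q=11
  k=4: a=6, p=508, q=69
  k=5: a=3, p=1605, q=218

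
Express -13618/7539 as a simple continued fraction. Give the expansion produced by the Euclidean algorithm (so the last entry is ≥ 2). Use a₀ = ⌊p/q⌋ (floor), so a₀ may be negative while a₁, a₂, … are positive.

[-2; 5, 6, 9, 5, 5]

-13618 = -2*7539 + 1460
7539 = 5*1460 + 239
1460 = 6*239 + 26
239 = 9*26 + 5
26 = 5*5 + 1
5 = 5*1 + 0  (stop)
So -13618/7539 = [-2; 5, 6, 9, 5, 5].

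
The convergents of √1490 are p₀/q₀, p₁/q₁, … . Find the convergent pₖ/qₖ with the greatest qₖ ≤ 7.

193/5

√1490 = [38; 1, 1, 1, 1, 76, …] (period length 5).
Convergents:
  p_0/q_0 = 38/1
  p_1/q_1 = 39/1
  p_2/q_2 = 77/2
  p_3/q_3 = 116/3
  p_4/q_4 = 193/5
  p_5/q_5 = 14784/383
q_4 = 5 ≤ 7 < 383 = q_5, so the answer is 193/5.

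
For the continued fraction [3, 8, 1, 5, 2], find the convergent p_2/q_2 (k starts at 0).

28/9

Using pₖ = aₖpₖ₋₁ + pₖ₋₂, qₖ = aₖqₖ₋₁ + qₖ₋₂ (with p₋₁=1, p₋₂=0, q₋₁=0, q₋₂=1):
  k=0: a=3, p=3, q=1
  k=1: a=8, p=25, q=8
  k=2: a=1, p=28, q=9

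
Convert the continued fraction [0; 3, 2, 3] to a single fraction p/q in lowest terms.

Fold from the inside: start with 3/1.
  2 + 1/3 = 7/3
  3 + 3/7 = 24/7
  0 + 7/24 = 7/24

7/24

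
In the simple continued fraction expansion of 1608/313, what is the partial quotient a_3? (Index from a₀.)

1

1608 = 5·313 + 43   →  a_0 = 5
313 = 7·43 + 12   →  a_1 = 7
43 = 3·12 + 7   →  a_2 = 3
12 = 1·7 + 5   →  a_3 = 1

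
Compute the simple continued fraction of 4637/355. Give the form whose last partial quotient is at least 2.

4637 = 13·355 + 22
355 = 16·22 + 3
22 = 7·3 + 1
3 = 3·1 + 0  (stop)
So 4637/355 = [13; 16, 7, 3].

[13; 16, 7, 3]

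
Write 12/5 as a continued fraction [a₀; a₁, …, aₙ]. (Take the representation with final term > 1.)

[2; 2, 2]

12 = 2·5 + 2
5 = 2·2 + 1
2 = 2·1 + 0  (stop)
So 12/5 = [2; 2, 2].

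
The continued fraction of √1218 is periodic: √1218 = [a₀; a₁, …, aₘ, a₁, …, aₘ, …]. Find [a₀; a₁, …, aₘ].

[34; 1, 8, 1, 68]

a₀ = ⌊√1218⌋ = 34.
With m₀=0, d₀=1 and mₖ₊₁ = dₖaₖ − mₖ, dₖ₊₁ = (n − mₖ₊₁²)/dₖ, aₖ₊₁ = ⌊(a₀+mₖ₊₁)/dₖ₊₁⌋:
  k=1: m=34, d=62, a=1
  k=2: m=28, d=7, a=8
  k=3: m=28, d=62, a=1
  k=4: m=34, d=1, a=68
d=1 and a=2a₀=68 at k=4, so the next step gives (m, d) = (34, 62) again — its k=1 value — and the period has length 4.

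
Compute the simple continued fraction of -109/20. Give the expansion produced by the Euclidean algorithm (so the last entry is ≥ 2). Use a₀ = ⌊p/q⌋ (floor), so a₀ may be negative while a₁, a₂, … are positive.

[-6; 1, 1, 4, 2]

-109 = -6×20 + 11
20 = 1×11 + 9
11 = 1×9 + 2
9 = 4×2 + 1
2 = 2×1 + 0  (stop)
So -109/20 = [-6; 1, 1, 4, 2].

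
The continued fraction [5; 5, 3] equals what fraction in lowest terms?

83/16

Using pₖ = aₖpₖ₋₁ + pₖ₋₂ and qₖ = aₖqₖ₋₁ + qₖ₋₂:
  k=0: a=5, p=5, q=1
  k=1: a=5, p=26, q=5
  k=2: a=3, p=83, q=16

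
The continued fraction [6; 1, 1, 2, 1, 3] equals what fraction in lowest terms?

171/26

Using pₖ = aₖpₖ₋₁ + pₖ₋₂ and qₖ = aₖqₖ₋₁ + qₖ₋₂:
  k=0: a=6, p=6, q=1
  k=1: a=1, p=7, q=1
  k=2: a=1, p=13, q=2
  k=3: a=2, p=33, q=5
  k=4: a=1, p=46, q=7
  k=5: a=3, p=171, q=26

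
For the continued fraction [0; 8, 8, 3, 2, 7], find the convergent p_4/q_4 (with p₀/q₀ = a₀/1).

58/471

Using pₖ = aₖpₖ₋₁ + pₖ₋₂, qₖ = aₖqₖ₋₁ + qₖ₋₂ (with p₋₁=1, p₋₂=0, q₋₁=0, q₋₂=1):
  k=0: a=0, p=0, q=1
  k=1: a=8, p=1, q=8
  k=2: a=8, p=8, q=65
  k=3: a=3, p=25, q=203
  k=4: a=2, p=58, q=471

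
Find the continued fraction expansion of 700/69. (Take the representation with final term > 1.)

[10; 6, 1, 9]

700 = 10*69 + 10
69 = 6*10 + 9
10 = 1*9 + 1
9 = 9*1 + 0  (stop)
So 700/69 = [10; 6, 1, 9].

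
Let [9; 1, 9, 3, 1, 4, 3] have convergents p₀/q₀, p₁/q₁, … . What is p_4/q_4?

406/41

Using pₖ = aₖpₖ₋₁ + pₖ₋₂, qₖ = aₖqₖ₋₁ + qₖ₋₂ (with p₋₁=1, p₋₂=0, q₋₁=0, q₋₂=1):
  k=0: a=9, p=9, q=1
  k=1: a=1, p=10, q=1
  k=2: a=9, p=99, q=10
  k=3: a=3, p=307, q=31
  k=4: a=1, p=406, q=41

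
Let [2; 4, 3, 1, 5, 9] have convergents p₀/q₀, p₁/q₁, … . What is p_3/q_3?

38/17

Using pₖ = aₖpₖ₋₁ + pₖ₋₂, qₖ = aₖqₖ₋₁ + qₖ₋₂ (with p₋₁=1, p₋₂=0, q₋₁=0, q₋₂=1):
  k=0: a=2, p=2, q=1
  k=1: a=4, p=9, q=4
  k=2: a=3, p=29, q=13
  k=3: a=1, p=38, q=17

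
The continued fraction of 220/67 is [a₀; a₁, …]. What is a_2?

220 = 3·67 + 19   →  a_0 = 3
67 = 3·19 + 10   →  a_1 = 3
19 = 1·10 + 9   →  a_2 = 1

1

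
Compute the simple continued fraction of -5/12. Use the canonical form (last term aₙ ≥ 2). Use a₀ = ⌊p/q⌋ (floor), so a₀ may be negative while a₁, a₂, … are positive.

-5 = -1·12 + 7
12 = 1·7 + 5
7 = 1·5 + 2
5 = 2·2 + 1
2 = 2·1 + 0  (stop)
So -5/12 = [-1; 1, 1, 2, 2].

[-1; 1, 1, 2, 2]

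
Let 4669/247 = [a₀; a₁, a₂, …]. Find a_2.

4669 = 18·247 + 223   →  a_0 = 18
247 = 1·223 + 24   →  a_1 = 1
223 = 9·24 + 7   →  a_2 = 9

9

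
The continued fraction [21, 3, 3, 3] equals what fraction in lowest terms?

703/33

Fold from the inside: start with 3/1.
  3 + 1/3 = 10/3
  3 + 3/10 = 33/10
  21 + 10/33 = 703/33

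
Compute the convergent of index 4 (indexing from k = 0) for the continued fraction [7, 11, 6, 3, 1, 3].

1978/279

Using pₖ = aₖpₖ₋₁ + pₖ₋₂, qₖ = aₖqₖ₋₁ + qₖ₋₂ (with p₋₁=1, p₋₂=0, q₋₁=0, q₋₂=1):
  k=0: a=7, p=7, q=1
  k=1: a=11, p=78, q=11
  k=2: a=6, p=475, q=67
  k=3: a=3, p=1503, q=212
  k=4: a=1, p=1978, q=279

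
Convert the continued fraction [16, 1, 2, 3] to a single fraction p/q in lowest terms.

Using pₖ = aₖpₖ₋₁ + pₖ₋₂ and qₖ = aₖqₖ₋₁ + qₖ₋₂:
  k=0: a=16, p=16, q=1
  k=1: a=1, p=17, q=1
  k=2: a=2, p=50, q=3
  k=3: a=3, p=167, q=10

167/10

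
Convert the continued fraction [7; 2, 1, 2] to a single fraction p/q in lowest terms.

59/8

Fold from the inside: start with 2/1.
  1 + 1/2 = 3/2
  2 + 2/3 = 8/3
  7 + 3/8 = 59/8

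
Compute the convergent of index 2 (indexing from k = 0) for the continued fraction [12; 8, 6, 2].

Using pₖ = aₖpₖ₋₁ + pₖ₋₂, qₖ = aₖqₖ₋₁ + qₖ₋₂ (with p₋₁=1, p₋₂=0, q₋₁=0, q₋₂=1):
  k=0: a=12, p=12, q=1
  k=1: a=8, p=97, q=8
  k=2: a=6, p=594, q=49

594/49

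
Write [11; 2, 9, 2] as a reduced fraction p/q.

Using pₖ = aₖpₖ₋₁ + pₖ₋₂ and qₖ = aₖqₖ₋₁ + qₖ₋₂:
  k=0: a=11, p=11, q=1
  k=1: a=2, p=23, q=2
  k=2: a=9, p=218, q=19
  k=3: a=2, p=459, q=40

459/40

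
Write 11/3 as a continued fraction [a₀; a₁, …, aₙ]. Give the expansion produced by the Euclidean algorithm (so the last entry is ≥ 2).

[3; 1, 2]

11 = 3·3 + 2
3 = 1·2 + 1
2 = 2·1 + 0  (stop)
So 11/3 = [3; 1, 2].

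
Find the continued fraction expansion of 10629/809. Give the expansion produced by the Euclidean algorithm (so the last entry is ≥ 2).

[13; 7, 4, 2, 12]

10629 = 13·809 + 112
809 = 7·112 + 25
112 = 4·25 + 12
25 = 2·12 + 1
12 = 12·1 + 0  (stop)
So 10629/809 = [13; 7, 4, 2, 12].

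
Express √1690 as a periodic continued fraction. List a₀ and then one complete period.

a₀ = ⌊√1690⌋ = 41.
With m₀=0, d₀=1 and mₖ₊₁ = dₖaₖ − mₖ, dₖ₊₁ = (n − mₖ₊₁²)/dₖ, aₖ₊₁ = ⌊(a₀+mₖ₊₁)/dₖ₊₁⌋:
  k=1: m=41, d=9, a=9
  k=2: m=40, d=10, a=8
  k=3: m=40, d=9, a=9
  k=4: m=41, d=1, a=82
d=1 and a=2a₀=82 at k=4, so the next step gives (m, d) = (41, 9) again — its k=1 value — and the period has length 4.

[41; 9, 8, 9, 82]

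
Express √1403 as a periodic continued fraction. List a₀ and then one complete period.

a₀ = ⌊√1403⌋ = 37.
With m₀=0, d₀=1 and mₖ₊₁ = dₖaₖ − mₖ, dₖ₊₁ = (n − mₖ₊₁²)/dₖ, aₖ₊₁ = ⌊(a₀+mₖ₊₁)/dₖ₊₁⌋:
  k=1: m=37, d=34, a=2
  k=2: m=31, d=13, a=5
  k=3: m=34, d=19, a=3
  k=4: m=23, d=46, a=1
  k=5: m=23, d=19, a=3
  k=6: m=34, d=13, a=5
  k=7: m=31, d=34, a=2
  k=8: m=37, d=1, a=74
d=1 and a=2a₀=74 at k=8, so the next step gives (m, d) = (37, 34) again — its k=1 value — and the period has length 8.

[37; 2, 5, 3, 1, 3, 5, 2, 74]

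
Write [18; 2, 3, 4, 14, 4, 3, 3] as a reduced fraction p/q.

Using pₖ = aₖpₖ₋₁ + pₖ₋₂ and qₖ = aₖqₖ₋₁ + qₖ₋₂:
  k=0: a=18, p=18, q=1
  k=1: a=2, p=37, q=2
  k=2: a=3, p=129, q=7
  k=3: a=4, p=553, q=30
  k=4: a=14, p=7871, q=427
  k=5: a=4, p=32037, q=1738
  k=6: a=3, p=103982, q=5641
  k=7: a=3, p=343983, q=18661

343983/18661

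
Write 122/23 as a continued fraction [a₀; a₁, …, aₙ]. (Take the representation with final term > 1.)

[5; 3, 3, 2]

122 = 5×23 + 7
23 = 3×7 + 2
7 = 3×2 + 1
2 = 2×1 + 0  (stop)
So 122/23 = [5; 3, 3, 2].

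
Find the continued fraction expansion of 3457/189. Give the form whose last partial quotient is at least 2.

[18; 3, 2, 3, 2, 3]

3457 = 18×189 + 55
189 = 3×55 + 24
55 = 2×24 + 7
24 = 3×7 + 3
7 = 2×3 + 1
3 = 3×1 + 0  (stop)
So 3457/189 = [18; 3, 2, 3, 2, 3].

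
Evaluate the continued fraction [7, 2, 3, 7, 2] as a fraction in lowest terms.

810/109

Fold from the inside: start with 2/1.
  7 + 1/2 = 15/2
  3 + 2/15 = 47/15
  2 + 15/47 = 109/47
  7 + 47/109 = 810/109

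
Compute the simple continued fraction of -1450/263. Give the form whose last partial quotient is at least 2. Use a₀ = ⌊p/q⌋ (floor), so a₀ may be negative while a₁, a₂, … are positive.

[-6; 2, 18, 3, 2]

-1450 = -6*263 + 128
263 = 2*128 + 7
128 = 18*7 + 2
7 = 3*2 + 1
2 = 2*1 + 0  (stop)
So -1450/263 = [-6; 2, 18, 3, 2].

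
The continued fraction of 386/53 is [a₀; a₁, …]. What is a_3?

1

386 = 7·53 + 15   →  a_0 = 7
53 = 3·15 + 8   →  a_1 = 3
15 = 1·8 + 7   →  a_2 = 1
8 = 1·7 + 1   →  a_3 = 1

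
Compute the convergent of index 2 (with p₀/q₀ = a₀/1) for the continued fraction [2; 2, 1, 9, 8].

Using pₖ = aₖpₖ₋₁ + pₖ₋₂, qₖ = aₖqₖ₋₁ + qₖ₋₂ (with p₋₁=1, p₋₂=0, q₋₁=0, q₋₂=1):
  k=0: a=2, p=2, q=1
  k=1: a=2, p=5, q=2
  k=2: a=1, p=7, q=3

7/3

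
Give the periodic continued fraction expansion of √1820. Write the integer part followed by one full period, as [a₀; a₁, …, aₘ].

a₀ = ⌊√1820⌋ = 42.

[42; 1, 1, 1, 20, 1, 1, 1, 84]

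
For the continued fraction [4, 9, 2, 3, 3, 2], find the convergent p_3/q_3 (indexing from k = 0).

Using pₖ = aₖpₖ₋₁ + pₖ₋₂, qₖ = aₖqₖ₋₁ + qₖ₋₂ (with p₋₁=1, p₋₂=0, q₋₁=0, q₋₂=1):
  k=0: a=4, p=4, q=1
  k=1: a=9, p=37, q=9
  k=2: a=2, p=78, q=19
  k=3: a=3, p=271, q=66

271/66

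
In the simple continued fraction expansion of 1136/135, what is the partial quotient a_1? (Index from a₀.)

2

1136 = 8·135 + 56   →  a_0 = 8
135 = 2·56 + 23   →  a_1 = 2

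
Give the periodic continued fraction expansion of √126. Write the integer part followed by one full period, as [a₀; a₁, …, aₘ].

a₀ = ⌊√126⌋ = 11.
With m₀=0, d₀=1 and mₖ₊₁ = dₖaₖ − mₖ, dₖ₊₁ = (n − mₖ₊₁²)/dₖ, aₖ₊₁ = ⌊(a₀+mₖ₊₁)/dₖ₊₁⌋:
  k=1: m=11, d=5, a=4
  k=2: m=9, d=9, a=2
  k=3: m=9, d=5, a=4
  k=4: m=11, d=1, a=22
d=1 and a=2a₀=22 at k=4, so the next step gives (m, d) = (11, 5) again — its k=1 value — and the period has length 4.

[11; 4, 2, 4, 22]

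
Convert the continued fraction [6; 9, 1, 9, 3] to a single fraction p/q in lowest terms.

Using pₖ = aₖpₖ₋₁ + pₖ₋₂ and qₖ = aₖqₖ₋₁ + qₖ₋₂:
  k=0: a=6, p=6, q=1
  k=1: a=9, p=55, q=9
  k=2: a=1, p=61, q=10
  k=3: a=9, p=604, q=99
  k=4: a=3, p=1873, q=307

1873/307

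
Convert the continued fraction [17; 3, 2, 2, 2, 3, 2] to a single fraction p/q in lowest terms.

Fold from the inside: start with 2/1.
  3 + 1/2 = 7/2
  2 + 2/7 = 16/7
  2 + 7/16 = 39/16
  2 + 16/39 = 94/39
  3 + 39/94 = 321/94
  17 + 94/321 = 5551/321

5551/321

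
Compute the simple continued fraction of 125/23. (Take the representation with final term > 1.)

125 = 5*23 + 10
23 = 2*10 + 3
10 = 3*3 + 1
3 = 3*1 + 0  (stop)
So 125/23 = [5; 2, 3, 3].

[5; 2, 3, 3]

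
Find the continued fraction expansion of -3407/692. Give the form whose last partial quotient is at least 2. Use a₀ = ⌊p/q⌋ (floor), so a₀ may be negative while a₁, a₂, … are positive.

-3407 = -5×692 + 53
692 = 13×53 + 3
53 = 17×3 + 2
3 = 1×2 + 1
2 = 2×1 + 0  (stop)
So -3407/692 = [-5; 13, 17, 1, 2].

[-5; 13, 17, 1, 2]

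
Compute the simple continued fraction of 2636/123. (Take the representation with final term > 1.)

[21; 2, 3, 8, 2]

2636 = 21·123 + 53
123 = 2·53 + 17
53 = 3·17 + 2
17 = 8·2 + 1
2 = 2·1 + 0  (stop)
So 2636/123 = [21; 2, 3, 8, 2].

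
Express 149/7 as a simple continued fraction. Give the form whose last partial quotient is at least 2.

149 = 21·7 + 2
7 = 3·2 + 1
2 = 2·1 + 0  (stop)
So 149/7 = [21; 3, 2].

[21; 3, 2]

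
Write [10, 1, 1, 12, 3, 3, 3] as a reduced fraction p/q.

8889/845

Using pₖ = aₖpₖ₋₁ + pₖ₋₂ and qₖ = aₖqₖ₋₁ + qₖ₋₂:
  k=0: a=10, p=10, q=1
  k=1: a=1, p=11, q=1
  k=2: a=1, p=21, q=2
  k=3: a=12, p=263, q=25
  k=4: a=3, p=810, q=77
  k=5: a=3, p=2693, q=256
  k=6: a=3, p=8889, q=845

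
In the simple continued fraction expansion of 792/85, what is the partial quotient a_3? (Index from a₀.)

1

792 = 9·85 + 27   →  a_0 = 9
85 = 3·27 + 4   →  a_1 = 3
27 = 6·4 + 3   →  a_2 = 6
4 = 1·3 + 1   →  a_3 = 1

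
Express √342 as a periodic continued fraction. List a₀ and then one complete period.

[18; 2, 36]

a₀ = ⌊√342⌋ = 18.
With m₀=0, d₀=1 and mₖ₊₁ = dₖaₖ − mₖ, dₖ₊₁ = (n − mₖ₊₁²)/dₖ, aₖ₊₁ = ⌊(a₀+mₖ₊₁)/dₖ₊₁⌋:
  k=1: m=18, d=18, a=2
  k=2: m=18, d=1, a=36
d=1 and a=2a₀=36 at k=2, so the next step gives (m, d) = (18, 18) again — its k=1 value — and the period has length 2.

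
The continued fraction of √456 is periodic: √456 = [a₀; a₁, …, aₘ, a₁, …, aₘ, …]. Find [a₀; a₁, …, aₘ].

[21; 2, 1, 4, 1, 2, 42]

a₀ = ⌊√456⌋ = 21.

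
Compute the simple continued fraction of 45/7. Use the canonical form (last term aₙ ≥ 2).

[6; 2, 3]

45 = 6*7 + 3
7 = 2*3 + 1
3 = 3*1 + 0  (stop)
So 45/7 = [6; 2, 3].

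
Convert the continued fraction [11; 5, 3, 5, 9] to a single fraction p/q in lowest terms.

Fold from the inside: start with 9/1.
  5 + 1/9 = 46/9
  3 + 9/46 = 147/46
  5 + 46/147 = 781/147
  11 + 147/781 = 8738/781

8738/781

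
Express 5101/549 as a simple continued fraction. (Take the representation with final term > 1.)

[9; 3, 2, 3, 7, 3]

5101 = 9*549 + 160
549 = 3*160 + 69
160 = 2*69 + 22
69 = 3*22 + 3
22 = 7*3 + 1
3 = 3*1 + 0  (stop)
So 5101/549 = [9; 3, 2, 3, 7, 3].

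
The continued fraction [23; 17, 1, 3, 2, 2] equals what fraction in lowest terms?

Fold from the inside: start with 2/1.
  2 + 1/2 = 5/2
  3 + 2/5 = 17/5
  1 + 5/17 = 22/17
  17 + 17/22 = 391/22
  23 + 22/391 = 9015/391

9015/391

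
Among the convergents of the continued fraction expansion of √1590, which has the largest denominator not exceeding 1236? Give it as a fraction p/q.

25480/639

√1590 = [39; 1, 6, 1, 78, …] (period length 4).
Convergents:
  p_0/q_0 = 39/1
  p_1/q_1 = 40/1
  p_2/q_2 = 279/7
  p_3/q_3 = 319/8
  p_4/q_4 = 25161/631
  p_5/q_5 = 25480/639
  p_6/q_6 = 178041/4465
q_5 = 639 ≤ 1236 < 4465 = q_6, so the answer is 25480/639.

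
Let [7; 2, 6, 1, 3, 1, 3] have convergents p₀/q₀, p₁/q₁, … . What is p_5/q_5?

545/73

Using pₖ = aₖpₖ₋₁ + pₖ₋₂, qₖ = aₖqₖ₋₁ + qₖ₋₂ (with p₋₁=1, p₋₂=0, q₋₁=0, q₋₂=1):
  k=0: a=7, p=7, q=1
  k=1: a=2, p=15, q=2
  k=2: a=6, p=97, q=13
  k=3: a=1, p=112, q=15
  k=4: a=3, p=433, q=58
  k=5: a=1, p=545, q=73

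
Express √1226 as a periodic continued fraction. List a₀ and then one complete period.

[35; 70]

a₀ = ⌊√1226⌋ = 35.
With m₀=0, d₀=1 and mₖ₊₁ = dₖaₖ − mₖ, dₖ₊₁ = (n − mₖ₊₁²)/dₖ, aₖ₊₁ = ⌊(a₀+mₖ₊₁)/dₖ₊₁⌋:
  k=1: m=35, d=1, a=70
d=1 and a=2a₀=70 at k=1, so the next step gives (m, d) = (35, 1) again — its k=1 value — and the period has length 1.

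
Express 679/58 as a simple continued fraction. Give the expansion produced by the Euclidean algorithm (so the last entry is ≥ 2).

[11; 1, 2, 2, 2, 3]

679 = 11*58 + 41
58 = 1*41 + 17
41 = 2*17 + 7
17 = 2*7 + 3
7 = 2*3 + 1
3 = 3*1 + 0  (stop)
So 679/58 = [11; 1, 2, 2, 2, 3].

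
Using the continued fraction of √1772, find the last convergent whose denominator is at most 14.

463/11

√1772 = [42; 10, 1, 1, 20, 1, 1, 10, 84, …] (period length 8).
Convergents:
  p_0/q_0 = 42/1
  p_1/q_1 = 421/10
  p_2/q_2 = 463/11
  p_3/q_3 = 884/21
q_2 = 11 ≤ 14 < 21 = q_3, so the answer is 463/11.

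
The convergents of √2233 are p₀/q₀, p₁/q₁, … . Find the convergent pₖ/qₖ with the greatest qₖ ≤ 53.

√2233 = [47; 3, 1, 12, 1, 3, 94, …] (period length 6).
Convergents:
  p_0/q_0 = 47/1
  p_1/q_1 = 142/3
  p_2/q_2 = 189/4
  p_3/q_3 = 2410/51
  p_4/q_4 = 2599/55
q_3 = 51 ≤ 53 < 55 = q_4, so the answer is 2410/51.

2410/51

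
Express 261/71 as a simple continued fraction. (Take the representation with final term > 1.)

[3; 1, 2, 11, 2]

261 = 3×71 + 48
71 = 1×48 + 23
48 = 2×23 + 2
23 = 11×2 + 1
2 = 2×1 + 0  (stop)
So 261/71 = [3; 1, 2, 11, 2].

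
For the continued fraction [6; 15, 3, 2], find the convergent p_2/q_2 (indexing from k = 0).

Using pₖ = aₖpₖ₋₁ + pₖ₋₂, qₖ = aₖqₖ₋₁ + qₖ₋₂ (with p₋₁=1, p₋₂=0, q₋₁=0, q₋₂=1):
  k=0: a=6, p=6, q=1
  k=1: a=15, p=91, q=15
  k=2: a=3, p=279, q=46

279/46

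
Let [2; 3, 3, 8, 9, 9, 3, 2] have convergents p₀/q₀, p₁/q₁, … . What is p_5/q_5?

15869/6896

Using pₖ = aₖpₖ₋₁ + pₖ₋₂, qₖ = aₖqₖ₋₁ + qₖ₋₂ (with p₋₁=1, p₋₂=0, q₋₁=0, q₋₂=1):
  k=0: a=2, p=2, q=1
  k=1: a=3, p=7, q=3
  k=2: a=3, p=23, q=10
  k=3: a=8, p=191, q=83
  k=4: a=9, p=1742, q=757
  k=5: a=9, p=15869, q=6896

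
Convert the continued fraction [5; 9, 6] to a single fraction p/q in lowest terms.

Fold from the inside: start with 6/1.
  9 + 1/6 = 55/6
  5 + 6/55 = 281/55

281/55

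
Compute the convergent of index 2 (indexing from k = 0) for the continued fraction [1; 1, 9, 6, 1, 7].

19/10

Using pₖ = aₖpₖ₋₁ + pₖ₋₂, qₖ = aₖqₖ₋₁ + qₖ₋₂ (with p₋₁=1, p₋₂=0, q₋₁=0, q₋₂=1):
  k=0: a=1, p=1, q=1
  k=1: a=1, p=2, q=1
  k=2: a=9, p=19, q=10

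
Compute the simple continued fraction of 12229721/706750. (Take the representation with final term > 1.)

12229721 = 17×706750 + 214971
706750 = 3×214971 + 61837
214971 = 3×61837 + 29460
61837 = 2×29460 + 2917
29460 = 10×2917 + 290
2917 = 10×290 + 17
290 = 17×17 + 1
17 = 17×1 + 0  (stop)
So 12229721/706750 = [17; 3, 3, 2, 10, 10, 17, 17].

[17; 3, 3, 2, 10, 10, 17, 17]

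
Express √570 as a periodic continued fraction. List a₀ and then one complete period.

[23; 1, 6, 1, 46]

a₀ = ⌊√570⌋ = 23.
With m₀=0, d₀=1 and mₖ₊₁ = dₖaₖ − mₖ, dₖ₊₁ = (n − mₖ₊₁²)/dₖ, aₖ₊₁ = ⌊(a₀+mₖ₊₁)/dₖ₊₁⌋:
  k=1: m=23, d=41, a=1
  k=2: m=18, d=6, a=6
  k=3: m=18, d=41, a=1
  k=4: m=23, d=1, a=46
d=1 and a=2a₀=46 at k=4, so the next step gives (m, d) = (23, 41) again — its k=1 value — and the period has length 4.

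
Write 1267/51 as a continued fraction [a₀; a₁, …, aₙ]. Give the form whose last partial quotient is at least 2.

[24; 1, 5, 2, 1, 2]

1267 = 24×51 + 43
51 = 1×43 + 8
43 = 5×8 + 3
8 = 2×3 + 2
3 = 1×2 + 1
2 = 2×1 + 0  (stop)
So 1267/51 = [24; 1, 5, 2, 1, 2].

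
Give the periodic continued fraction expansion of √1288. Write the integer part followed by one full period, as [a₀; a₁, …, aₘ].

[35; 1, 7, 1, 70]

a₀ = ⌊√1288⌋ = 35.
With m₀=0, d₀=1 and mₖ₊₁ = dₖaₖ − mₖ, dₖ₊₁ = (n − mₖ₊₁²)/dₖ, aₖ₊₁ = ⌊(a₀+mₖ₊₁)/dₖ₊₁⌋:
  k=1: m=35, d=63, a=1
  k=2: m=28, d=8, a=7
  k=3: m=28, d=63, a=1
  k=4: m=35, d=1, a=70
d=1 and a=2a₀=70 at k=4, so the next step gives (m, d) = (35, 63) again — its k=1 value — and the period has length 4.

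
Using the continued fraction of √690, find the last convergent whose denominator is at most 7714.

76886/2927

√690 = [26; 3, 1, 2, 1, 3, 52, …] (period length 6).
Convergents:
  p_0/q_0 = 26/1
  p_1/q_1 = 79/3
  p_2/q_2 = 105/4
  p_3/q_3 = 289/11
  p_4/q_4 = 394/15
  p_5/q_5 = 1471/56
  p_6/q_6 = 76886/2927
  p_7/q_7 = 232129/8837
q_6 = 2927 ≤ 7714 < 8837 = q_7, so the answer is 76886/2927.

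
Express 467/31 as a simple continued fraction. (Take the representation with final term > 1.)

[15; 15, 2]

467 = 15*31 + 2
31 = 15*2 + 1
2 = 2*1 + 0  (stop)
So 467/31 = [15; 15, 2].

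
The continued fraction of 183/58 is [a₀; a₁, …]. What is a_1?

6

183 = 3·58 + 9   →  a_0 = 3
58 = 6·9 + 4   →  a_1 = 6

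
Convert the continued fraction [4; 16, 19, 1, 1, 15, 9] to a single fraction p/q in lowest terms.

357584/88025

Fold from the inside: start with 9/1.
  15 + 1/9 = 136/9
  1 + 9/136 = 145/136
  1 + 136/145 = 281/145
  19 + 145/281 = 5484/281
  16 + 281/5484 = 88025/5484
  4 + 5484/88025 = 357584/88025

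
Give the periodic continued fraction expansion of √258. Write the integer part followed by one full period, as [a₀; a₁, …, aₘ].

a₀ = ⌊√258⌋ = 16.
With m₀=0, d₀=1 and mₖ₊₁ = dₖaₖ − mₖ, dₖ₊₁ = (n − mₖ₊₁²)/dₖ, aₖ₊₁ = ⌊(a₀+mₖ₊₁)/dₖ₊₁⌋:
  k=1: m=16, d=2, a=16
  k=2: m=16, d=1, a=32
d=1 and a=2a₀=32 at k=2, so the next step gives (m, d) = (16, 2) again — its k=1 value — and the period has length 2.

[16; 16, 32]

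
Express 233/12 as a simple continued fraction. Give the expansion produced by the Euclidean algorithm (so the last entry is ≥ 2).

233 = 19*12 + 5
12 = 2*5 + 2
5 = 2*2 + 1
2 = 2*1 + 0  (stop)
So 233/12 = [19; 2, 2, 2].

[19; 2, 2, 2]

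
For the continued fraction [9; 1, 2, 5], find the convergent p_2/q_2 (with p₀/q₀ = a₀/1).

29/3

Using pₖ = aₖpₖ₋₁ + pₖ₋₂, qₖ = aₖqₖ₋₁ + qₖ₋₂ (with p₋₁=1, p₋₂=0, q₋₁=0, q₋₂=1):
  k=0: a=9, p=9, q=1
  k=1: a=1, p=10, q=1
  k=2: a=2, p=29, q=3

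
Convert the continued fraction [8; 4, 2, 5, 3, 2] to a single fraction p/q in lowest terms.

2969/361

Fold from the inside: start with 2/1.
  3 + 1/2 = 7/2
  5 + 2/7 = 37/7
  2 + 7/37 = 81/37
  4 + 37/81 = 361/81
  8 + 81/361 = 2969/361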